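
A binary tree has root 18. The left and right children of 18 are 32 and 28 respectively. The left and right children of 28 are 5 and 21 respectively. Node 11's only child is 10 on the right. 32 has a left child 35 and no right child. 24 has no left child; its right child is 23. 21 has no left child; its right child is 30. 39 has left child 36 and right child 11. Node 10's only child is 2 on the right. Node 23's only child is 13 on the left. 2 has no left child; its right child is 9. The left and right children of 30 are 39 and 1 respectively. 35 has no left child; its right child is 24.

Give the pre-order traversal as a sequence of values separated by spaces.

Pre-order visits the node, then its left subtree, then its right subtree.
Visit 18.
At 18: go left to 32.
  Visit 32.
  At 32: go left to 35.
    Visit 35.
    At 35: no left child.
    At 35: go right to 24.
      Visit 24.
      At 24: no left child.
      At 24: go right to 23.
        Visit 23.
        At 23: go left to 13.
          13 is a leaf — visit 13.
        At 23: no right child.
  At 32: no right child.
At 18: go right to 28.
  Visit 28.
  At 28: go left to 5.
    5 is a leaf — visit 5.
  At 28: go right to 21.
    Visit 21.
    At 21: no left child.
    At 21: go right to 30.
      Visit 30.
      At 30: go left to 39.
        Visit 39.
        At 39: go left to 36.
          36 is a leaf — visit 36.
        At 39: go right to 11.
          Visit 11.
          At 11: no left child.
          At 11: go right to 10.
            Visit 10.
            At 10: no left child.
            At 10: go right to 2.
              Visit 2.
              At 2: no left child.
              At 2: go right to 9.
                9 is a leaf — visit 9.
      At 30: go right to 1.
        1 is a leaf — visit 1.

18 32 35 24 23 13 28 5 21 30 39 36 11 10 2 9 1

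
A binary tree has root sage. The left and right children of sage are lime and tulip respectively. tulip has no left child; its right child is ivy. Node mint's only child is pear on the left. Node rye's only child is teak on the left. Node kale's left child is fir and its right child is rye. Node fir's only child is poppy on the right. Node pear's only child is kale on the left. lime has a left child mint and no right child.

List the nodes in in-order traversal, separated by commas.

fir, poppy, kale, teak, rye, pear, mint, lime, sage, tulip, ivy

In-order visits the left subtree, then the node, then the right subtree.
At sage: go left to lime.
  At lime: go left to mint.
    At mint: go left to pear.
      At pear: go left to kale.
        At kale: go left to fir.
          At fir: no left child.
          Visit fir.
          At fir: go right to poppy.
            poppy is a leaf — visit poppy.
        Visit kale.
        At kale: go right to rye.
          At rye: go left to teak.
            teak is a leaf — visit teak.
          Visit rye.
          At rye: no right child.
      Visit pear.
      At pear: no right child.
    Visit mint.
    At mint: no right child.
  Visit lime.
  At lime: no right child.
Visit sage.
At sage: go right to tulip.
  At tulip: no left child.
  Visit tulip.
  At tulip: go right to ivy.
    ivy is a leaf — visit ivy.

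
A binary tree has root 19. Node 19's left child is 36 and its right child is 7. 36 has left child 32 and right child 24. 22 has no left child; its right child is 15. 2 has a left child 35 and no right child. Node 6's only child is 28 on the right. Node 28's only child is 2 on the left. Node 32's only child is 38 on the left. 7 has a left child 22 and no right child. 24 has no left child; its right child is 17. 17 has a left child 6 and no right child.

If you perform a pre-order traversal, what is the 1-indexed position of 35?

Pre-order visits the node, then its left subtree, then its right subtree.
Visit 19.
At 19: go left to 36.
  Visit 36.
  At 36: go left to 32.
    Visit 32.
    At 32: go left to 38.
      38 is a leaf — visit 38.
    At 32: no right child.
  At 36: go right to 24.
    Visit 24.
    At 24: no left child.
    At 24: go right to 17.
      Visit 17.
      At 17: go left to 6.
        Visit 6.
        At 6: no left child.
        At 6: go right to 28.
          Visit 28.
          At 28: go left to 2.
            Visit 2.
            At 2: go left to 35.
              35 is a leaf — visit 35.
            At 2: no right child.
          At 28: no right child.
      At 17: no right child.
At 19: go right to 7.
  Visit 7.
  At 7: go left to 22.
    Visit 22.
    At 22: no left child.
    At 22: go right to 15.
      15 is a leaf — visit 15.
  At 7: no right child.
Full pre-order sequence: 19, 36, 32, 38, 24, 17, 6, 28, 2, 35, 7, 22, 15.

10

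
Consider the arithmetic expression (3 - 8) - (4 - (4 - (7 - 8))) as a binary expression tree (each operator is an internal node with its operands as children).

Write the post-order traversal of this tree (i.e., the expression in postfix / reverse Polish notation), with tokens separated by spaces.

3 8 - 4 4 7 8 - - - -

Post-order on an expression tree gives postfix notation: for each operator, emit left operand, right operand, then the operator.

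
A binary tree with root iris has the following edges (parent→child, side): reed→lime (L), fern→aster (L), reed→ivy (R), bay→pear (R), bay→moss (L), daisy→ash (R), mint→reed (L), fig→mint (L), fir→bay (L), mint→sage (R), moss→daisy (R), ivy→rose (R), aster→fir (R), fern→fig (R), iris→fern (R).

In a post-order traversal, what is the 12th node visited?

Post-order visits the left subtree, then the right subtree, then the node.
At iris: no left child.
At iris: go right to fern.
  At fern: go left to aster.
    At aster: no left child.
    At aster: go right to fir.
      At fir: go left to bay.
        At bay: go left to moss.
          At moss: no left child.
          At moss: go right to daisy.
            At daisy: no left child.
            At daisy: go right to ash.
              ash is a leaf — visit ash.
            Visit daisy.
          Visit moss.
        At bay: go right to pear.
          pear is a leaf — visit pear.
        Visit bay.
      At fir: no right child.
      Visit fir.
    Visit aster.
  At fern: go right to fig.
    At fig: go left to mint.
      At mint: go left to reed.
        At reed: go left to lime.
          lime is a leaf — visit lime.
        At reed: go right to ivy.
          At ivy: no left child.
          At ivy: go right to rose.
            rose is a leaf — visit rose.
          Visit ivy.
        Visit reed.
      At mint: go right to sage.
        sage is a leaf — visit sage.
      Visit mint.
    At fig: no right child.
    Visit fig.
  Visit fern.
Visit iris.
Full post-order sequence: ash, daisy, moss, pear, bay, fir, aster, lime, rose, ivy, reed, sage, mint, fig, fern, iris.

sage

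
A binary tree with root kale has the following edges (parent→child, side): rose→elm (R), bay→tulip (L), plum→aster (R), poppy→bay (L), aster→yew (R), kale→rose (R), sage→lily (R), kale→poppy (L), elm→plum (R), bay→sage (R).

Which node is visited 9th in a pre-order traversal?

plum

Pre-order visits the node, then its left subtree, then its right subtree.
Visit kale.
At kale: go left to poppy.
  Visit poppy.
  At poppy: go left to bay.
    Visit bay.
    At bay: go left to tulip.
      tulip is a leaf — visit tulip.
    At bay: go right to sage.
      Visit sage.
      At sage: no left child.
      At sage: go right to lily.
        lily is a leaf — visit lily.
  At poppy: no right child.
At kale: go right to rose.
  Visit rose.
  At rose: no left child.
  At rose: go right to elm.
    Visit elm.
    At elm: no left child.
    At elm: go right to plum.
      Visit plum.
      At plum: no left child.
      At plum: go right to aster.
        Visit aster.
        At aster: no left child.
        At aster: go right to yew.
          yew is a leaf — visit yew.
Full pre-order sequence: kale, poppy, bay, tulip, sage, lily, rose, elm, plum, aster, yew.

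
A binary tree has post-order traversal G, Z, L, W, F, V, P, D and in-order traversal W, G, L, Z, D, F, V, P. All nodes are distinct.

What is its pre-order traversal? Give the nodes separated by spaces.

D W L G Z P V F

The last element of post-order is the root; it splits in-order into left and right subtrees.
Root D: left subtree has 4 nodes {W, G, L, Z}, right has 3 {F, V, P}.
  Root W: left subtree has 0 nodes { }, right has 3 {G, L, Z}.
    Root L: left subtree has 1 node {G}, right has 1 {Z}.
  Root P: left subtree has 2 nodes {F, V}, right has 0 { }.
    Root V: left subtree has 1 node {F}, right has 0 { }.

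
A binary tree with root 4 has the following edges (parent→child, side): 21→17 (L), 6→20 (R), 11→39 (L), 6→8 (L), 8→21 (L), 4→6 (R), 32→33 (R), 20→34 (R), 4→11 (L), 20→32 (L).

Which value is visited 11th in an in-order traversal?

34

In-order visits the left subtree, then the node, then the right subtree.
At 4: go left to 11.
  At 11: go left to 39.
    39 is a leaf — visit 39.
  Visit 11.
  At 11: no right child.
Visit 4.
At 4: go right to 6.
  At 6: go left to 8.
    At 8: go left to 21.
      At 21: go left to 17.
        17 is a leaf — visit 17.
      Visit 21.
      At 21: no right child.
    Visit 8.
    At 8: no right child.
  Visit 6.
  At 6: go right to 20.
    At 20: go left to 32.
      At 32: no left child.
      Visit 32.
      At 32: go right to 33.
        33 is a leaf — visit 33.
    Visit 20.
    At 20: go right to 34.
      34 is a leaf — visit 34.
Full in-order sequence: 39, 11, 4, 17, 21, 8, 6, 32, 33, 20, 34.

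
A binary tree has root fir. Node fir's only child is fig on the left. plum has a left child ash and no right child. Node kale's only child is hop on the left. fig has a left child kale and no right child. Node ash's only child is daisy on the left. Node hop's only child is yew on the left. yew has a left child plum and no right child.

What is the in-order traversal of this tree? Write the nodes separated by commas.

In-order visits the left subtree, then the node, then the right subtree.
At fir: go left to fig.
  At fig: go left to kale.
    At kale: go left to hop.
      At hop: go left to yew.
        At yew: go left to plum.
          At plum: go left to ash.
            At ash: go left to daisy.
              daisy is a leaf — visit daisy.
            Visit ash.
            At ash: no right child.
          Visit plum.
          At plum: no right child.
        Visit yew.
        At yew: no right child.
      Visit hop.
      At hop: no right child.
    Visit kale.
    At kale: no right child.
  Visit fig.
  At fig: no right child.
Visit fir.
At fir: no right child.

daisy, ash, plum, yew, hop, kale, fig, fir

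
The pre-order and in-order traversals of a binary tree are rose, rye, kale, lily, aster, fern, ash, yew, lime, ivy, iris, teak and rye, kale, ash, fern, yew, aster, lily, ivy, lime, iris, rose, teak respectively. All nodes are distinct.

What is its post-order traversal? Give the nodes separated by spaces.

ash yew fern aster ivy iris lime lily kale rye teak rose

The first element of pre-order is the root; it splits in-order into left and right subtrees.
Root rose: left subtree has 10 nodes {rye, kale, ash, fern, yew, aster, lily, ivy, lime, iris}, right has 1 {teak}.
  Root rye: left subtree has 0 nodes { }, right has 9 {kale, ash, fern, yew, aster, lily, ivy, lime, iris}.
    Root kale: left subtree has 0 nodes { }, right has 8 {ash, fern, yew, aster, lily, ivy, lime, iris}.
      Root lily: left subtree has 4 nodes {ash, fern, yew, aster}, right has 3 {ivy, lime, iris}.
        Root aster: left subtree has 3 nodes {ash, fern, yew}, right has 0 { }.
          Root fern: left subtree has 1 node {ash}, right has 1 {yew}.
        Root lime: left subtree has 1 node {ivy}, right has 1 {iris}.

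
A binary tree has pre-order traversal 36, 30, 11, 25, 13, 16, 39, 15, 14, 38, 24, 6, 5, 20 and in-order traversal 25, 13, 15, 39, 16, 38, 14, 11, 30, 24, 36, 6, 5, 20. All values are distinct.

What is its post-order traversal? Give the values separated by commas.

15, 39, 38, 14, 16, 13, 25, 11, 24, 30, 20, 5, 6, 36

The first element of pre-order is the root; it splits in-order into left and right subtrees.
Root 36: left subtree has 10 nodes {25, 13, 15, 39, 16, 38, 14, 11, 30, 24}, right has 3 {6, 5, 20}.
  Root 30: left subtree has 8 nodes {25, 13, 15, 39, 16, 38, 14, 11}, right has 1 {24}.
    Root 11: left subtree has 7 nodes {25, 13, 15, 39, 16, 38, 14}, right has 0 { }.
      Root 25: left subtree has 0 nodes { }, right has 6 {13, 15, 39, 16, 38, 14}.
        Root 13: left subtree has 0 nodes { }, right has 5 {15, 39, 16, 38, 14}.
          Root 16: left subtree has 2 nodes {15, 39}, right has 2 {38, 14}.
            Root 39: left subtree has 1 node {15}, right has 0 { }.
            Root 14: left subtree has 1 node {38}, right has 0 { }.
  Root 6: left subtree has 0 nodes { }, right has 2 {5, 20}.
    Root 5: left subtree has 0 nodes { }, right has 1 {20}.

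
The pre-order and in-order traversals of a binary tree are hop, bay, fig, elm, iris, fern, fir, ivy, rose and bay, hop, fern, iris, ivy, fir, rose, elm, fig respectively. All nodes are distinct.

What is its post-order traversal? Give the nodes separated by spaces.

The first element of pre-order is the root; it splits in-order into left and right subtrees.
Root hop: left subtree has 1 node {bay}, right has 7 {fern, iris, ivy, fir, rose, elm, fig}.
  Root fig: left subtree has 6 nodes {fern, iris, ivy, fir, rose, elm}, right has 0 { }.
    Root elm: left subtree has 5 nodes {fern, iris, ivy, fir, rose}, right has 0 { }.
      Root iris: left subtree has 1 node {fern}, right has 3 {ivy, fir, rose}.
        Root fir: left subtree has 1 node {ivy}, right has 1 {rose}.

bay fern ivy rose fir iris elm fig hop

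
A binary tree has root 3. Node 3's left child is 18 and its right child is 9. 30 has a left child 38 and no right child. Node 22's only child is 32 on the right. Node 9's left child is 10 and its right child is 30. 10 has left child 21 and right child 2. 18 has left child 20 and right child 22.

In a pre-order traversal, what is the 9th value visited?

2

Pre-order visits the node, then its left subtree, then its right subtree.
Visit 3.
At 3: go left to 18.
  Visit 18.
  At 18: go left to 20.
    20 is a leaf — visit 20.
  At 18: go right to 22.
    Visit 22.
    At 22: no left child.
    At 22: go right to 32.
      32 is a leaf — visit 32.
At 3: go right to 9.
  Visit 9.
  At 9: go left to 10.
    Visit 10.
    At 10: go left to 21.
      21 is a leaf — visit 21.
    At 10: go right to 2.
      2 is a leaf — visit 2.
  At 9: go right to 30.
    Visit 30.
    At 30: go left to 38.
      38 is a leaf — visit 38.
    At 30: no right child.
Full pre-order sequence: 3, 18, 20, 22, 32, 9, 10, 21, 2, 30, 38.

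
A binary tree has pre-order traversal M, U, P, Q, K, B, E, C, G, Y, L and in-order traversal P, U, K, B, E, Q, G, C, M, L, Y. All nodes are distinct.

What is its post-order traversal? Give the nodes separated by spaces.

The first element of pre-order is the root; it splits in-order into left and right subtrees.
Root M: left subtree has 8 nodes {P, U, K, B, E, Q, G, C}, right has 2 {L, Y}.
  Root U: left subtree has 1 node {P}, right has 6 {K, B, E, Q, G, C}.
    Root Q: left subtree has 3 nodes {K, B, E}, right has 2 {G, C}.
      Root K: left subtree has 0 nodes { }, right has 2 {B, E}.
        Root B: left subtree has 0 nodes { }, right has 1 {E}.
      Root C: left subtree has 1 node {G}, right has 0 { }.
  Root Y: left subtree has 1 node {L}, right has 0 { }.

P E B K G C Q U L Y M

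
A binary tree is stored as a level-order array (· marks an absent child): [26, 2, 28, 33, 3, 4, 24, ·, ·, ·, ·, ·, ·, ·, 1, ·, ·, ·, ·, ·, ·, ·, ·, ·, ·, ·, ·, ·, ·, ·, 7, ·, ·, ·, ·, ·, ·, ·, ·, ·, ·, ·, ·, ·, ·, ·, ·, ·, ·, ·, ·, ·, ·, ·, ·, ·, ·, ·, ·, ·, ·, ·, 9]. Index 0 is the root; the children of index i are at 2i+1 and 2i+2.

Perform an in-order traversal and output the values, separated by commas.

In-order visits the left subtree, then the node, then the right subtree.
At 26: go left to 2.
  At 2: go left to 33.
    33 is a leaf — visit 33.
  Visit 2.
  At 2: go right to 3.
    3 is a leaf — visit 3.
Visit 26.
At 26: go right to 28.
  At 28: go left to 4.
    4 is a leaf — visit 4.
  Visit 28.
  At 28: go right to 24.
    At 24: no left child.
    Visit 24.
    At 24: go right to 1.
      At 1: no left child.
      Visit 1.
      At 1: go right to 7.
        At 7: no left child.
        Visit 7.
        At 7: go right to 9.
          9 is a leaf — visit 9.

33, 2, 3, 26, 4, 28, 24, 1, 7, 9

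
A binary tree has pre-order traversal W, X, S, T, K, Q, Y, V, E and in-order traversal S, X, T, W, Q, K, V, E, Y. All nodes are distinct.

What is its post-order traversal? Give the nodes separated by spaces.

The first element of pre-order is the root; it splits in-order into left and right subtrees.
Root W: left subtree has 3 nodes {S, X, T}, right has 5 {Q, K, V, E, Y}.
  Root X: left subtree has 1 node {S}, right has 1 {T}.
  Root K: left subtree has 1 node {Q}, right has 3 {V, E, Y}.
    Root Y: left subtree has 2 nodes {V, E}, right has 0 { }.
      Root V: left subtree has 0 nodes { }, right has 1 {E}.

S T X Q E V Y K W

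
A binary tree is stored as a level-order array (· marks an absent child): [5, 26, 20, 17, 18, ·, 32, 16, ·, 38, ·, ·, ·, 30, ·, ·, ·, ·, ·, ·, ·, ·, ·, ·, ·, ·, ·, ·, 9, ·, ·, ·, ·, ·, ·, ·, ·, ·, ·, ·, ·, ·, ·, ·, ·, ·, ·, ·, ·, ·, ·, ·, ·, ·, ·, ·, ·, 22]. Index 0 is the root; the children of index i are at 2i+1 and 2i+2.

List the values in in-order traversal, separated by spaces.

In-order visits the left subtree, then the node, then the right subtree.
At 5: go left to 26.
  At 26: go left to 17.
    At 17: go left to 16.
      16 is a leaf — visit 16.
    Visit 17.
    At 17: no right child.
  Visit 26.
  At 26: go right to 18.
    At 18: go left to 38.
      38 is a leaf — visit 38.
    Visit 18.
    At 18: no right child.
Visit 5.
At 5: go right to 20.
  At 20: no left child.
  Visit 20.
  At 20: go right to 32.
    At 32: go left to 30.
      At 30: no left child.
      Visit 30.
      At 30: go right to 9.
        At 9: go left to 22.
          22 is a leaf — visit 22.
        Visit 9.
        At 9: no right child.
    Visit 32.
    At 32: no right child.

16 17 26 38 18 5 20 30 22 9 32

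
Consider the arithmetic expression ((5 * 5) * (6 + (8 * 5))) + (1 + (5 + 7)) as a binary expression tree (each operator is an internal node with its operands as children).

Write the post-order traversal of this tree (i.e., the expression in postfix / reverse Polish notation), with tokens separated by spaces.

5 5 * 6 8 5 * + * 1 5 7 + + +

Post-order on an expression tree gives postfix notation: for each operator, emit left operand, right operand, then the operator.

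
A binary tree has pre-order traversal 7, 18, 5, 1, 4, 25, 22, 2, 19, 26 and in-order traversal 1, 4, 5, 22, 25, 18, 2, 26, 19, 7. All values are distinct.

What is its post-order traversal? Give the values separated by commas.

4, 1, 22, 25, 5, 26, 19, 2, 18, 7

The first element of pre-order is the root; it splits in-order into left and right subtrees.
Root 7: left subtree has 9 nodes {1, 4, 5, 22, 25, 18, 2, 26, 19}, right has 0 { }.
  Root 18: left subtree has 5 nodes {1, 4, 5, 22, 25}, right has 3 {2, 26, 19}.
    Root 5: left subtree has 2 nodes {1, 4}, right has 2 {22, 25}.
      Root 1: left subtree has 0 nodes { }, right has 1 {4}.
      Root 25: left subtree has 1 node {22}, right has 0 { }.
    Root 2: left subtree has 0 nodes { }, right has 2 {26, 19}.
      Root 19: left subtree has 1 node {26}, right has 0 { }.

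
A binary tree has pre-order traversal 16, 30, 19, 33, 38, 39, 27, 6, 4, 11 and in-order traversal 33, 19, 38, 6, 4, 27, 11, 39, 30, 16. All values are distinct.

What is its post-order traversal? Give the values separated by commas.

33, 4, 6, 11, 27, 39, 38, 19, 30, 16

The first element of pre-order is the root; it splits in-order into left and right subtrees.
Root 16: left subtree has 9 nodes {33, 19, 38, 6, 4, 27, 11, 39, 30}, right has 0 { }.
  Root 30: left subtree has 8 nodes {33, 19, 38, 6, 4, 27, 11, 39}, right has 0 { }.
    Root 19: left subtree has 1 node {33}, right has 6 {38, 6, 4, 27, 11, 39}.
      Root 38: left subtree has 0 nodes { }, right has 5 {6, 4, 27, 11, 39}.
        Root 39: left subtree has 4 nodes {6, 4, 27, 11}, right has 0 { }.
          Root 27: left subtree has 2 nodes {6, 4}, right has 1 {11}.
            Root 6: left subtree has 0 nodes { }, right has 1 {4}.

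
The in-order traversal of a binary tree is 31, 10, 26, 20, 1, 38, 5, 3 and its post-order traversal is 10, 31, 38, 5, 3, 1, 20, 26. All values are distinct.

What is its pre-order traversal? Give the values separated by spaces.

The last element of post-order is the root; it splits in-order into left and right subtrees.
Root 26: left subtree has 2 nodes {31, 10}, right has 5 {20, 1, 38, 5, 3}.
  Root 31: left subtree has 0 nodes { }, right has 1 {10}.
  Root 20: left subtree has 0 nodes { }, right has 4 {1, 38, 5, 3}.
    Root 1: left subtree has 0 nodes { }, right has 3 {38, 5, 3}.
      Root 3: left subtree has 2 nodes {38, 5}, right has 0 { }.
        Root 5: left subtree has 1 node {38}, right has 0 { }.

26 31 10 20 1 3 5 38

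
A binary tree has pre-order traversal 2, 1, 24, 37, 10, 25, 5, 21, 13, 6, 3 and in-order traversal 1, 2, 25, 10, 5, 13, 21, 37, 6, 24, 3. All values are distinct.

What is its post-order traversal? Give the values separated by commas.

The first element of pre-order is the root; it splits in-order into left and right subtrees.
Root 2: left subtree has 1 node {1}, right has 9 {25, 10, 5, 13, 21, 37, 6, 24, 3}.
  Root 24: left subtree has 7 nodes {25, 10, 5, 13, 21, 37, 6}, right has 1 {3}.
    Root 37: left subtree has 5 nodes {25, 10, 5, 13, 21}, right has 1 {6}.
      Root 10: left subtree has 1 node {25}, right has 3 {5, 13, 21}.
        Root 5: left subtree has 0 nodes { }, right has 2 {13, 21}.
          Root 21: left subtree has 1 node {13}, right has 0 { }.

1, 25, 13, 21, 5, 10, 6, 37, 3, 24, 2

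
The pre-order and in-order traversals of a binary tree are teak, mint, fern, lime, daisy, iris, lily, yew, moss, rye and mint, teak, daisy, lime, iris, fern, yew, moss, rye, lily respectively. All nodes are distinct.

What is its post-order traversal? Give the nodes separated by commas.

The first element of pre-order is the root; it splits in-order into left and right subtrees.
Root teak: left subtree has 1 node {mint}, right has 8 {daisy, lime, iris, fern, yew, moss, rye, lily}.
  Root fern: left subtree has 3 nodes {daisy, lime, iris}, right has 4 {yew, moss, rye, lily}.
    Root lime: left subtree has 1 node {daisy}, right has 1 {iris}.
    Root lily: left subtree has 3 nodes {yew, moss, rye}, right has 0 { }.
      Root yew: left subtree has 0 nodes { }, right has 2 {moss, rye}.
        Root moss: left subtree has 0 nodes { }, right has 1 {rye}.

mint, daisy, iris, lime, rye, moss, yew, lily, fern, teak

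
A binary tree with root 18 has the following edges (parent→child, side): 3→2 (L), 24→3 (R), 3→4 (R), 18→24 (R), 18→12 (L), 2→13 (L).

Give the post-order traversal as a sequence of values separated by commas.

Post-order visits the left subtree, then the right subtree, then the node.
At 18: go left to 12.
  12 is a leaf — visit 12.
At 18: go right to 24.
  At 24: no left child.
  At 24: go right to 3.
    At 3: go left to 2.
      At 2: go left to 13.
        13 is a leaf — visit 13.
      At 2: no right child.
      Visit 2.
    At 3: go right to 4.
      4 is a leaf — visit 4.
    Visit 3.
  Visit 24.
Visit 18.

12, 13, 2, 4, 3, 24, 18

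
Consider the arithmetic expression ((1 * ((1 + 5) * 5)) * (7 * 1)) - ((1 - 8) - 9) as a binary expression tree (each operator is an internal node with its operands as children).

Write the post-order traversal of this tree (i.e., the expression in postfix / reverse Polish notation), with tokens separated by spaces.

1 1 5 + 5 * * 7 1 * * 1 8 - 9 - -

Post-order on an expression tree gives postfix notation: for each operator, emit left operand, right operand, then the operator.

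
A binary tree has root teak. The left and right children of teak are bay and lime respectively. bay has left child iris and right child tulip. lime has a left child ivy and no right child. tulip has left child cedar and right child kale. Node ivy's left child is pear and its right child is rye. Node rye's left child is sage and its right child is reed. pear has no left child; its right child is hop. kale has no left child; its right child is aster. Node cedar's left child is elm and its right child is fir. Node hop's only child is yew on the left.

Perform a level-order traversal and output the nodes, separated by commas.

teak, bay, lime, iris, tulip, ivy, cedar, kale, pear, rye, elm, fir, aster, hop, sage, reed, yew

Level-order visits nodes level by level from the root, left to right within each level.
Level 0: teak
Level 1: bay, lime
Level 2: iris, tulip, ivy
Level 3: cedar, kale, pear, rye
Level 4: elm, fir, aster, hop, sage, reed
Level 5: yew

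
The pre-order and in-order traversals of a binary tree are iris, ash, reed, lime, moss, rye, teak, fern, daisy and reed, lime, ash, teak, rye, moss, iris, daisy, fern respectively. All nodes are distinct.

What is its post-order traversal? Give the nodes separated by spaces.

The first element of pre-order is the root; it splits in-order into left and right subtrees.
Root iris: left subtree has 6 nodes {reed, lime, ash, teak, rye, moss}, right has 2 {daisy, fern}.
  Root ash: left subtree has 2 nodes {reed, lime}, right has 3 {teak, rye, moss}.
    Root reed: left subtree has 0 nodes { }, right has 1 {lime}.
    Root moss: left subtree has 2 nodes {teak, rye}, right has 0 { }.
      Root rye: left subtree has 1 node {teak}, right has 0 { }.
  Root fern: left subtree has 1 node {daisy}, right has 0 { }.

lime reed teak rye moss ash daisy fern iris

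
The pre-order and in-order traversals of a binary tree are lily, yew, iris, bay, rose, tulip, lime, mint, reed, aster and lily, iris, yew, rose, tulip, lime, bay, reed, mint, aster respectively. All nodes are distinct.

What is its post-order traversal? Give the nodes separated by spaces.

The first element of pre-order is the root; it splits in-order into left and right subtrees.
Root lily: left subtree has 0 nodes { }, right has 9 {iris, yew, rose, tulip, lime, bay, reed, mint, aster}.
  Root yew: left subtree has 1 node {iris}, right has 7 {rose, tulip, lime, bay, reed, mint, aster}.
    Root bay: left subtree has 3 nodes {rose, tulip, lime}, right has 3 {reed, mint, aster}.
      Root rose: left subtree has 0 nodes { }, right has 2 {tulip, lime}.
        Root tulip: left subtree has 0 nodes { }, right has 1 {lime}.
      Root mint: left subtree has 1 node {reed}, right has 1 {aster}.

iris lime tulip rose reed aster mint bay yew lily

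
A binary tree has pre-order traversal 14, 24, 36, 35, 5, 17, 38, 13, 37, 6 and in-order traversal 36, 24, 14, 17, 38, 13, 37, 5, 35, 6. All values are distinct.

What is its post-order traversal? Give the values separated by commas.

The first element of pre-order is the root; it splits in-order into left and right subtrees.
Root 14: left subtree has 2 nodes {36, 24}, right has 7 {17, 38, 13, 37, 5, 35, 6}.
  Root 24: left subtree has 1 node {36}, right has 0 { }.
  Root 35: left subtree has 5 nodes {17, 38, 13, 37, 5}, right has 1 {6}.
    Root 5: left subtree has 4 nodes {17, 38, 13, 37}, right has 0 { }.
      Root 17: left subtree has 0 nodes { }, right has 3 {38, 13, 37}.
        Root 38: left subtree has 0 nodes { }, right has 2 {13, 37}.
          Root 13: left subtree has 0 nodes { }, right has 1 {37}.

36, 24, 37, 13, 38, 17, 5, 6, 35, 14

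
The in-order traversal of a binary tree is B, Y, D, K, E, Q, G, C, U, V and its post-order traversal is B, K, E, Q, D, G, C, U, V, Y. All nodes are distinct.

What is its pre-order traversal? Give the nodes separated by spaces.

The last element of post-order is the root; it splits in-order into left and right subtrees.
Root Y: left subtree has 1 node {B}, right has 8 {D, K, E, Q, G, C, U, V}.
  Root V: left subtree has 7 nodes {D, K, E, Q, G, C, U}, right has 0 { }.
    Root U: left subtree has 6 nodes {D, K, E, Q, G, C}, right has 0 { }.
      Root C: left subtree has 5 nodes {D, K, E, Q, G}, right has 0 { }.
        Root G: left subtree has 4 nodes {D, K, E, Q}, right has 0 { }.
          Root D: left subtree has 0 nodes { }, right has 3 {K, E, Q}.
            Root Q: left subtree has 2 nodes {K, E}, right has 0 { }.
              Root E: left subtree has 1 node {K}, right has 0 { }.

Y B V U C G D Q E K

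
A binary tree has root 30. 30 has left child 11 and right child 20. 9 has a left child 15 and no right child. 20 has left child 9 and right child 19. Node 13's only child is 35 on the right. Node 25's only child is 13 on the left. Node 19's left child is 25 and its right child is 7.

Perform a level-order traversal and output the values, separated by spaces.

Level-order visits nodes level by level from the root, left to right within each level.
Level 0: 30
Level 1: 11, 20
Level 2: 9, 19
Level 3: 15, 25, 7
Level 4: 13
Level 5: 35

30 11 20 9 19 15 25 7 13 35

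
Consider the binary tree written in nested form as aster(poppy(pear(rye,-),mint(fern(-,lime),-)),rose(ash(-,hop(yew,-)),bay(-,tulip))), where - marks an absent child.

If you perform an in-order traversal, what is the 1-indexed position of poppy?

In-order visits the left subtree, then the node, then the right subtree.
At aster: go left to poppy.
  At poppy: go left to pear.
    At pear: go left to rye.
      rye is a leaf — visit rye.
    Visit pear.
    At pear: no right child.
  Visit poppy.
  At poppy: go right to mint.
    At mint: go left to fern.
      At fern: no left child.
      Visit fern.
      At fern: go right to lime.
        lime is a leaf — visit lime.
    Visit mint.
    At mint: no right child.
Visit aster.
At aster: go right to rose.
  At rose: go left to ash.
    At ash: no left child.
    Visit ash.
    At ash: go right to hop.
      At hop: go left to yew.
        yew is a leaf — visit yew.
      Visit hop.
      At hop: no right child.
  Visit rose.
  At rose: go right to bay.
    At bay: no left child.
    Visit bay.
    At bay: go right to tulip.
      tulip is a leaf — visit tulip.
Full in-order sequence: rye, pear, poppy, fern, lime, mint, aster, ash, yew, hop, rose, bay, tulip.

3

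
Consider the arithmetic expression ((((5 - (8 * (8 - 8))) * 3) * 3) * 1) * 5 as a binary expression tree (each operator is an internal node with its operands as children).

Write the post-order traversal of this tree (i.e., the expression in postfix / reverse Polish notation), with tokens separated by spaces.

Post-order on an expression tree gives postfix notation: for each operator, emit left operand, right operand, then the operator.

5 8 8 8 - * - 3 * 3 * 1 * 5 *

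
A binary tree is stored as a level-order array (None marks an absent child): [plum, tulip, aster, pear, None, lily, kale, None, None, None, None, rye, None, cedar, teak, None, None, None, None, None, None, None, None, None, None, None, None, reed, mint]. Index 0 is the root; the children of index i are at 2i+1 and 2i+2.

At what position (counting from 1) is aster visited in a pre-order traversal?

Pre-order visits the node, then its left subtree, then its right subtree.
Visit plum.
At plum: go left to tulip.
  Visit tulip.
  At tulip: go left to pear.
    pear is a leaf — visit pear.
  At tulip: no right child.
At plum: go right to aster.
  Visit aster.
  At aster: go left to lily.
    Visit lily.
    At lily: go left to rye.
      rye is a leaf — visit rye.
    At lily: no right child.
  At aster: go right to kale.
    Visit kale.
    At kale: go left to cedar.
      Visit cedar.
      At cedar: go left to reed.
        reed is a leaf — visit reed.
      At cedar: go right to mint.
        mint is a leaf — visit mint.
    At kale: go right to teak.
      teak is a leaf — visit teak.
Full pre-order sequence: plum, tulip, pear, aster, lily, rye, kale, cedar, reed, mint, teak.

4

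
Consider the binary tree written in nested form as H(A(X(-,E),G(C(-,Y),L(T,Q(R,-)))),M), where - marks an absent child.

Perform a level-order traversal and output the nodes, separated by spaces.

H A M X G E C L Y T Q R

Level-order visits nodes level by level from the root, left to right within each level.
Level 0: H
Level 1: A, M
Level 2: X, G
Level 3: E, C, L
Level 4: Y, T, Q
Level 5: R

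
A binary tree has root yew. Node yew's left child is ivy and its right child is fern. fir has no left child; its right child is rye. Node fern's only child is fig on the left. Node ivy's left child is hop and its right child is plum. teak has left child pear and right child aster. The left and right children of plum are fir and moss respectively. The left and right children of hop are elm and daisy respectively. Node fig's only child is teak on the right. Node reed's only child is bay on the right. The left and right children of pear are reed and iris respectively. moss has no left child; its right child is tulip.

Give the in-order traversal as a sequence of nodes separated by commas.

In-order visits the left subtree, then the node, then the right subtree.
At yew: go left to ivy.
  At ivy: go left to hop.
    At hop: go left to elm.
      elm is a leaf — visit elm.
    Visit hop.
    At hop: go right to daisy.
      daisy is a leaf — visit daisy.
  Visit ivy.
  At ivy: go right to plum.
    At plum: go left to fir.
      At fir: no left child.
      Visit fir.
      At fir: go right to rye.
        rye is a leaf — visit rye.
    Visit plum.
    At plum: go right to moss.
      At moss: no left child.
      Visit moss.
      At moss: go right to tulip.
        tulip is a leaf — visit tulip.
Visit yew.
At yew: go right to fern.
  At fern: go left to fig.
    At fig: no left child.
    Visit fig.
    At fig: go right to teak.
      At teak: go left to pear.
        At pear: go left to reed.
          At reed: no left child.
          Visit reed.
          At reed: go right to bay.
            bay is a leaf — visit bay.
        Visit pear.
        At pear: go right to iris.
          iris is a leaf — visit iris.
      Visit teak.
      At teak: go right to aster.
        aster is a leaf — visit aster.
  Visit fern.
  At fern: no right child.

elm, hop, daisy, ivy, fir, rye, plum, moss, tulip, yew, fig, reed, bay, pear, iris, teak, aster, fern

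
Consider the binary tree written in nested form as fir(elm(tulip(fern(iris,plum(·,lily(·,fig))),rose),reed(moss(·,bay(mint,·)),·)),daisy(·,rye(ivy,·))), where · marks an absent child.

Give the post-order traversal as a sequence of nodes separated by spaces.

Post-order visits the left subtree, then the right subtree, then the node.
At fir: go left to elm.
  At elm: go left to tulip.
    At tulip: go left to fern.
      At fern: go left to iris.
        iris is a leaf — visit iris.
      At fern: go right to plum.
        At plum: no left child.
        At plum: go right to lily.
          At lily: no left child.
          At lily: go right to fig.
            fig is a leaf — visit fig.
          Visit lily.
        Visit plum.
      Visit fern.
    At tulip: go right to rose.
      rose is a leaf — visit rose.
    Visit tulip.
  At elm: go right to reed.
    At reed: go left to moss.
      At moss: no left child.
      At moss: go right to bay.
        At bay: go left to mint.
          mint is a leaf — visit mint.
        At bay: no right child.
        Visit bay.
      Visit moss.
    At reed: no right child.
    Visit reed.
  Visit elm.
At fir: go right to daisy.
  At daisy: no left child.
  At daisy: go right to rye.
    At rye: go left to ivy.
      ivy is a leaf — visit ivy.
    At rye: no right child.
    Visit rye.
  Visit daisy.
Visit fir.

iris fig lily plum fern rose tulip mint bay moss reed elm ivy rye daisy fir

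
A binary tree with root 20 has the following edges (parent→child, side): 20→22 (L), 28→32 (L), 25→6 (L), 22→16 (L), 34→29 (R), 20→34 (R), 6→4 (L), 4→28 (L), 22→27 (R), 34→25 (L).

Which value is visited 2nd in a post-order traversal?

27

Post-order visits the left subtree, then the right subtree, then the node.
At 20: go left to 22.
  At 22: go left to 16.
    16 is a leaf — visit 16.
  At 22: go right to 27.
    27 is a leaf — visit 27.
  Visit 22.
At 20: go right to 34.
  At 34: go left to 25.
    At 25: go left to 6.
      At 6: go left to 4.
        At 4: go left to 28.
          At 28: go left to 32.
            32 is a leaf — visit 32.
          At 28: no right child.
          Visit 28.
        At 4: no right child.
        Visit 4.
      At 6: no right child.
      Visit 6.
    At 25: no right child.
    Visit 25.
  At 34: go right to 29.
    29 is a leaf — visit 29.
  Visit 34.
Visit 20.
Full post-order sequence: 16, 27, 22, 32, 28, 4, 6, 25, 29, 34, 20.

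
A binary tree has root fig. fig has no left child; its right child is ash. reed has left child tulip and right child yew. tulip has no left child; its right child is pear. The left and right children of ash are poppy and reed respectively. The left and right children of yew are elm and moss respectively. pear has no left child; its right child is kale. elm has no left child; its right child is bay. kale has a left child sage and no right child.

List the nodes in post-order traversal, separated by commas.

poppy, sage, kale, pear, tulip, bay, elm, moss, yew, reed, ash, fig

Post-order visits the left subtree, then the right subtree, then the node.
At fig: no left child.
At fig: go right to ash.
  At ash: go left to poppy.
    poppy is a leaf — visit poppy.
  At ash: go right to reed.
    At reed: go left to tulip.
      At tulip: no left child.
      At tulip: go right to pear.
        At pear: no left child.
        At pear: go right to kale.
          At kale: go left to sage.
            sage is a leaf — visit sage.
          At kale: no right child.
          Visit kale.
        Visit pear.
      Visit tulip.
    At reed: go right to yew.
      At yew: go left to elm.
        At elm: no left child.
        At elm: go right to bay.
          bay is a leaf — visit bay.
        Visit elm.
      At yew: go right to moss.
        moss is a leaf — visit moss.
      Visit yew.
    Visit reed.
  Visit ash.
Visit fig.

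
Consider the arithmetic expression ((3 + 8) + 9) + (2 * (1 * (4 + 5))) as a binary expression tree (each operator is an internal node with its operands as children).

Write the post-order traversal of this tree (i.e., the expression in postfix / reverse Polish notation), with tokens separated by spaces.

Post-order on an expression tree gives postfix notation: for each operator, emit left operand, right operand, then the operator.

3 8 + 9 + 2 1 4 5 + * * +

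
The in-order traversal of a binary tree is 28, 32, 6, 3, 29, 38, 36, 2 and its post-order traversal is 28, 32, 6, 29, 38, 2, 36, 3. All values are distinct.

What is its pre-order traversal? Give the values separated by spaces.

3 6 32 28 36 38 29 2

The last element of post-order is the root; it splits in-order into left and right subtrees.
Root 3: left subtree has 3 nodes {28, 32, 6}, right has 4 {29, 38, 36, 2}.
  Root 6: left subtree has 2 nodes {28, 32}, right has 0 { }.
    Root 32: left subtree has 1 node {28}, right has 0 { }.
  Root 36: left subtree has 2 nodes {29, 38}, right has 1 {2}.
    Root 38: left subtree has 1 node {29}, right has 0 { }.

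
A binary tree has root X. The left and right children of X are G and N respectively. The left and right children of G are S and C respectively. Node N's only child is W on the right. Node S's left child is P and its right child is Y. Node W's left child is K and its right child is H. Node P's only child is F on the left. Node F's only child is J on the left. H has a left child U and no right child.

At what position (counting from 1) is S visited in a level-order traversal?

Level-order visits nodes level by level from the root, left to right within each level.
Level 0: X
Level 1: G, N
Level 2: S, C, W
Level 3: P, Y, K, H
Level 4: F, U
Level 5: J
Full level-order sequence: X, G, N, S, C, W, P, Y, K, H, F, U, J.

4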